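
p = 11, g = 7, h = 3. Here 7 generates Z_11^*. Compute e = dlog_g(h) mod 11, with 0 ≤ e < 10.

4

Successive powers of 7 modulo 11:
  7^0=1  7^1=7  7^2=5  7^3=2  7^4=3
So 7^4 ≡ 3 (mod 11), giving e = 4.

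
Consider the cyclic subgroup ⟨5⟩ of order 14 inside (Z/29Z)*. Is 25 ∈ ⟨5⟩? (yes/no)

yes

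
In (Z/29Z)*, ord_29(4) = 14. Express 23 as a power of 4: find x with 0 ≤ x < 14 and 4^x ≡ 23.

10

Successive powers of 4 modulo 29:
  4^0=1  4^1=4  4^2=16  4^3=6  4^4=24  4^5=9
  4^6=7  4^7=28  4^8=25  4^9=13  4^10=23
So 4^10 ≡ 23 (mod 29), giving x = 10.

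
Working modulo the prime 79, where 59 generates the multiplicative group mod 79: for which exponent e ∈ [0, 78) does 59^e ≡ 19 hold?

Baby-step giant-step with m = ceil(sqrt(78)) = 9.
Baby table (59^j mod 79 for j=0..8):
  0:1  1:59  2:5  3:58  4:25  5:53  6:46  7:28
  8:72
Giant step factor: 59^(-9) ≡ 57 (mod 79).
Scan 19·57^i mod 79 for i = 0, 1, …:
  i=0: 19   i=1: 56   i=2: 32   i=3: 7
  i=4: 4   i=5: 70   i=6: 40   i=7: 68
  i=8: 5
Match at i=8, j=2: e = 8·9 + 2 = 74.

74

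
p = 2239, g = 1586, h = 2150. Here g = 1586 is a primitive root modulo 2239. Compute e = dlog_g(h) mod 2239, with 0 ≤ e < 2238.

640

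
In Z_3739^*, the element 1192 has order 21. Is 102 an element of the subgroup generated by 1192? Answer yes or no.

102 ∈ ⟨1192⟩ iff 102^21 ≡ 1 (mod 3739), since |⟨1192⟩| = 21.
102^21 mod 3739 = 1.
Since 1 = 1, 102 lies in the subgroup.

yes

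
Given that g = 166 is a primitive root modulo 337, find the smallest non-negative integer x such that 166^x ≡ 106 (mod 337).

Baby-step giant-step with m = ceil(sqrt(336)) = 19.
Baby table (166^j mod 337 for j=0..18):
  0:1  1:166  2:259  3:195  4:18  5:292  6:281  7:140
  8:324  9:201  10:3  11:161  12:103  13:248  14:54  15:202
  16:169  17:83  18:298
Giant step factor: 166^(-19) ≡ 318 (mod 337).
Scan 106·318^i mod 337 for i = 0, 1, …:
  i=0: 106   i=1: 8   i=2: 185   i=3: 192
  i=4: 59   i=5: 227   i=6: 68   i=7: 56
  i=8: 284   i=9: 333     …   i=15: 309
  i=16: 195
Match at i=16, j=3: x = 16·19 + 3 = 307.

307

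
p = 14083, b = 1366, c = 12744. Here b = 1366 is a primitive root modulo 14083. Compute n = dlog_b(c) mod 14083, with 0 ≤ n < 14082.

Baby-step giant-step with m = ceil(sqrt(14082)) = 119.
Baby table (1366^j mod 14083 for j=0..118):
  0:1  1:1366  2:7000  3:13726  4:5243  5:7774  6:702  7:1288
  8:13116  9:2880  10:4923  11:7227  12:13982  13:2864  14:11233  15:7891
  16:5611  17:3474  18:13596  19:10742  20:13169  21:4863  22:9765  23:2389
  24:10201  25:6479  26:6190  27:5740  28:10692  29:1201  30:6938  31:13532
  32:7816  33:1742  34:13628  35:12205  36:11841  37:7522  38:8545  39:11746
  40:4499  41:5446  42:3412  43:13402  44:13315  45:7137  46:3706  47:6599
  48:1114  49:760  50:10101  51:10709  52:10340  53:13274  54:7463  55:12449
  56:7153  57:11479  58:5935  59:9485  60:150  61:7738  62:7858  63:2782
  64:11885  65:11294  66:6719  67:10121  68:9863  69:9510  70:6134  71:13742
  72:13016  73:7110  74:9073  75:678  76:10753  77:29  78:11448  79:5838
  80:3730  81:11217  82:118  83:6275  84:9186  85:123  86:13105  87:1937
  88:12421  89:11154  90:12641  91:1848  92:3511  93:7806  94:2165  95:14043
  96:1692  97:1660  98:197  99:1525  100:12949  101:86  102:4812  103:10514
  104:11547  105:242  106:6663  107:4040  108:12187  109:1336  110:8269  111:888
  112:1870  113:5397  114:6893  115:8394  116:2642  117:3724  118:3021
Giant step factor: 1366^(-119) ≡ 2878 (mod 14083).
Scan 12744·2878^i mod 14083 for i = 0, 1, …:
  i=0: 12744   i=1: 5100   i=2: 3314   i=3: 3501
  i=4: 6533   i=5: 1169   i=6: 12628   i=7: 9244
  i=8: 1445   i=9: 4225     …   i=75: 7396
  i=76: 6275
Match at i=76, j=83: n = 76·119 + 83 = 9127.

9127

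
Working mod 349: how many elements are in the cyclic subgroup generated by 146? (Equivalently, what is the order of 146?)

The order of 146 must divide p − 1 = 348 = 2^2 · 3 · 29.
Divisors: 1, 2, 3, 4, 6, 12, 29, 58, 87, 116, 174, 348.
Check each in increasing order: 146^1 ≡ 146;  146^2 ≡ 27;  146^3 ≡ 103;  146^4 ≡ 31;  146^6 ≡ 139;  146^12 ≡ 126;  146^29 ≡ 213;  146^58 ≡ 348;  146^87 ≡ 136;  146^116 ≡ 1.
Smallest exponent giving 1 is 116.

116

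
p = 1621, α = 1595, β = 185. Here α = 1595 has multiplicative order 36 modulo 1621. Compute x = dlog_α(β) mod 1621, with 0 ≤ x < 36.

Successive powers of 1595 modulo 1621:
  1595^0=1  1595^1=1595  1595^2=676  1595^3=255  1595^4=1475  1595^5=554
  1595^6=185
So 1595^6 ≡ 185 (mod 1621), giving x = 6.

6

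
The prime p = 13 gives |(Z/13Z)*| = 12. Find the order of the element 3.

3

The order of 3 must divide p − 1 = 12 = 2^2 · 3.
Divisors: 1, 2, 3, 4, 6, 12.
Check each in increasing order: 3^1 ≡ 3;  3^2 ≡ 9;  3^3 ≡ 1.
Smallest exponent giving 1 is 3.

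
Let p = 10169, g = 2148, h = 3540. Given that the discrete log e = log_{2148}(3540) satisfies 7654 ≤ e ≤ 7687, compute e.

Compute 2148^7654 mod 10169 = 8643, then multiply by 2148 repeatedly:
  2148^7654=8643  2148^7655=6739  2148^7656=4885  2148^7657=8741  2148^7658=3694
  2148^7659=2892  2148^7660=8926  2148^7661=4483  2148^7662=9610  2148^7663=9379
  2148^7664=1303  2148^7665=2369  2148^7666=4112  2148^7667=5884  2148^7668=8934
  2148^7669=1329  2148^7670=7372  2148^7671=1923  2148^7672=1990  2148^7673=3540
Found 3540 at exponent 7673.

7673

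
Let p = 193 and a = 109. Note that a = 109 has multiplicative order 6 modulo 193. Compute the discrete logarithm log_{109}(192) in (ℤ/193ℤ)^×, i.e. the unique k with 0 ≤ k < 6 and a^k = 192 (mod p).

Successive powers of 109 modulo 193:
  109^0=1  109^1=109  109^2=108  109^3=192
So 109^3 ≡ 192 (mod 193), giving k = 3.

3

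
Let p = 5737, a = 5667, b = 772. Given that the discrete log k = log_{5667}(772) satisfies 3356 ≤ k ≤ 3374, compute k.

Compute 5667^3356 mod 5737 = 5000, then multiply by 5667 repeatedly:
  5667^3356=5000  5667^3357=5694  5667^3358=3010  5667^3359=1569  5667^3360=4910
  5667^3361=520  5667^3362=3759  5667^3363=772
Found 772 at exponent 3363.

3363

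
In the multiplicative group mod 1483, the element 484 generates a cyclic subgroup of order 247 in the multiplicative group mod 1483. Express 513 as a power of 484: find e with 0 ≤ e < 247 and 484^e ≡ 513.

117

Baby-step giant-step with m = ceil(sqrt(247)) = 16.
Baby table (484^j mod 1483 for j=0..15):
  0:1  1:484  2:1425  3:105  4:398  5:1325  6:644  7:266
  8:1206  9:885  10:1236  11:575  12:979  13:759  14:1055  15:468
Giant step factor: 484^(-16) ≡ 981 (mod 1483).
Scan 513·981^i mod 1483 for i = 0, 1, …:
  i=0: 513   i=1: 516   i=2: 493   i=3: 175
  i=4: 1130   i=5: 729   i=6: 343   i=7: 1325
Match at i=7, j=5: e = 7·16 + 5 = 117.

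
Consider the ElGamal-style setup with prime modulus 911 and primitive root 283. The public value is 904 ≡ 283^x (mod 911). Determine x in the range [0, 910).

Baby-step giant-step with m = ceil(sqrt(910)) = 31.
Baby table (283^j mod 911 for j=0..30):
  0:1  1:283  2:832  3:418  4:775  5:685  6:723  7:545
  8:276  9:673  10:60  11:582  12:726  13:483  14:39  15:105
  16:563  17:815  18:162  19:296  20:867  21:302  22:743  23:739
  24:518  25:834  26:73  27:617  28:610  29:451  30:93
Giant step factor: 283^(-31) ≡ 829 (mod 911).
Scan 904·829^i mod 911 for i = 0, 1, …:
  i=0: 904   i=1: 574   i=2: 304   i=3: 580
  i=4: 723
Match at i=4, j=6: x = 4·31 + 6 = 130.

130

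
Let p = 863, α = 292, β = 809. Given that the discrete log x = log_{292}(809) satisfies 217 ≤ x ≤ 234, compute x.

Compute 292^217 mod 863 = 112, then multiply by 292 repeatedly:
  292^217=112  292^218=773  292^219=473  292^220=36  292^221=156
  292^222=676  292^223=628  292^224=420  292^225=94  292^226=695
  292^227=135  292^228=585  292^229=809
Found 809 at exponent 229.

229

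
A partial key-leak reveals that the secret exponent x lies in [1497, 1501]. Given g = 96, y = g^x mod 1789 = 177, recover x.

Compute 96^1497 mod 1789 = 1507, then multiply by 96 repeatedly:
  96^1497=1507  96^1498=1552  96^1499=505  96^1500=177
Found 177 at exponent 1500.

1500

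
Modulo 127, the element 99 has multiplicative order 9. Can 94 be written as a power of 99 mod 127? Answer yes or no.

no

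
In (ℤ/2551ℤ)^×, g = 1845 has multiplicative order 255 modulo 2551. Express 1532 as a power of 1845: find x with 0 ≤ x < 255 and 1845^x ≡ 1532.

70

Baby-step giant-step with m = ceil(sqrt(255)) = 16.
Baby table (1845^j mod 2551 for j=0..15):
  0:1  1:1845  2:991  3:1879  4:2497  5:2410  6:57  7:574
  8:365  9:2512  10:2024  11:2167  12:698  13:2106  14:397  15:328
Giant step factor: 1845^(-16) ≡ 1438 (mod 2551).
Scan 1532·1438^i mod 2551 for i = 0, 1, …:
  i=0: 1532   i=1: 1503   i=2: 617   i=3: 2049
  i=4: 57
Match at i=4, j=6: x = 4·16 + 6 = 70.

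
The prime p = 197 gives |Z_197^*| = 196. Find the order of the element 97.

98

The order of 97 must divide p − 1 = 196 = 2^2 · 7^2.
Divisors: 1, 2, 4, 7, 14, 28, 49, 98, 196.
Check each in increasing order: 97^1 ≡ 97;  97^2 ≡ 150;  97^4 ≡ 42;  97^7 ≡ 6;  97^14 ≡ 36;  97^28 ≡ 114;  97^49 ≡ 196;  97^98 ≡ 1.
Smallest exponent giving 1 is 98.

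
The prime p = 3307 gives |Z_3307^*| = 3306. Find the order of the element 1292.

The order of 1292 must divide p − 1 = 3306 = 2 · 3 · 19 · 29.
Divisors: 1, 2, 3, 6, 19, 29, 38, 57, 58, 87, 114, 174, 551, 1102, 1653, 3306.
Check each in increasing order: 1292^1 ≡ 1292;  1292^2 ≡ 2536;  1292^3 ≡ 2582;  1292^6 ≡ 3119;  1292^19 ≡ 2864;  1292^29 ≡ 586;  1292^38 ≡ 1136;  1292^57 ≡ 2723;  1292^58 ≡ 2775;  1292^87 ≡ 2413;  1292^114 ≡ 435;  1292^174 ≡ 2249;  1292^551 ≡ 3306;  1292^1102 ≡ 1.
Smallest exponent giving 1 is 1102.

1102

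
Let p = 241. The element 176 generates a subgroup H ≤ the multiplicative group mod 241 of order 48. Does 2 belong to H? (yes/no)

2 ∈ ⟨176⟩ iff 2^48 ≡ 1 (mod 241), since |⟨176⟩| = 48.
2^48 mod 241 = 1.
Since 1 = 1, 2 lies in the subgroup.

yes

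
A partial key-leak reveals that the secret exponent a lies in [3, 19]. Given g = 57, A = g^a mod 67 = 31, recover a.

5

Compute 57^3 mod 67 = 5, then multiply by 57 repeatedly:
  57^3=5  57^4=17  57^5=31
Found 31 at exponent 5.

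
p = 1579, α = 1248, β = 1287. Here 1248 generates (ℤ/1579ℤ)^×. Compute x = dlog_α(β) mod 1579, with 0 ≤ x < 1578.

Baby-step giant-step with m = ceil(sqrt(1578)) = 40.
Baby table (1248^j mod 1579 for j=0..39):
  0:1  1:1248  2:610  3:202  4:1035  5:58  6:1329  7:642
  8:663  9:28  10:206  11:1290  12:919  13:558  14:45  15:895
  16:607  17:1195  18:784  19:1031  20:1382  21:468  22:1413  23:1260
  24:1375  25:1206  26:301  27:1425  28:446  29:800  30:472  31:89
  32:542  33:604  34:609  35:533  36:425  37:1435  38:294  39:584
Giant step factor: 1248^(-40) ≡ 358 (mod 1579).
Scan 1287·358^i mod 1579 for i = 0, 1, …:
  i=0: 1287   i=1: 1257   i=2: 1570   i=3: 1515
  i=4: 773   i=5: 409   i=6: 1154   i=7: 1013
  i=8: 1063   i=9: 15     …   i=25: 515
  i=26: 1206
Match at i=26, j=25: x = 26·40 + 25 = 1065.

1065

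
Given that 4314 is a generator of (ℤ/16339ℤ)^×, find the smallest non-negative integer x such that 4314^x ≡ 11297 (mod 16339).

5129

Baby-step giant-step with m = ceil(sqrt(16338)) = 128.
Baby table (4314^j mod 16339 for j=0..127):
  0:1  1:4314  2:475  3:6775  4:13218  5:15681  6:4374  7:14230
  8:2597  9:11243  10:8150  11:13911  12:15246  13:6769  14:3673  15:12831
  16:12741  17:278  18:6545  19:1338  20:4465  21:14668  22:13144  23:6886
  24:1902  25:3050  26:4805  27:10918  28:11254  29:6587  30:2797  31:8076
  32:5116  33:12774  34:11928  35:5881  36:12506  37:15845  38:9293  39:10435
  40:2645  41:5908  42:14611  43:12331  44:12489  45:7863  46:1218  47:9633
  48:6685  49:755  50:5609  51:15506  52:1018  53:12800  54:9719  55:1892
  56:8927  57:55  58:8524  59:9786  60:13167  61:8074  62:12827  63:11824
  64:14717  65:12123  66:13822  67:7097  68:13511  69:5241  70:12837  71:5947
  72:3128  73:14517  74:15290  75:517  76:8234  77:490  78:6129  79:4004
  80:2933  81:6576  82:4360  83:2851  84:12286  85:14427  86:2827  87:6784
  88:3027  89:3617  90:16332  91:2480  92:13014  93:1592  94:5508  95:4606
  96:2060  97:14763  98:14499  99:2994  100:8306  101:657  102:7651  103:1634
  104:6967  105:8217  106:8847  107:14393  108:3202  109:6973  110:1423  111:11697
  112:6026  113:815  114:3025  115:11328  116:15382  117:5269  118:2917  119:2908
  120:13099  121:8824  122:13205  123:8616  124:14538  125:7850  126:10492  127:3458
Giant step factor: 4314^(-128) ≡ 8357 (mod 16339).
Scan 11297·8357^i mod 16339 for i = 0, 1, …:
  i=0: 11297   i=1: 2287   i=2: 12168   i=3: 10379
  i=4: 9891   i=5: 86   i=6: 16125   i=7: 8892
  i=8: 672   i=9: 11627     …   i=39: 14264
  i=40: 11243
Match at i=40, j=9: x = 40·128 + 9 = 5129.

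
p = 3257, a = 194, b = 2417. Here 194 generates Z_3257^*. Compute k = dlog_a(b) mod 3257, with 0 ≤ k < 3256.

3108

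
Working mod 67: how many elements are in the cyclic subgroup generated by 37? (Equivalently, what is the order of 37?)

3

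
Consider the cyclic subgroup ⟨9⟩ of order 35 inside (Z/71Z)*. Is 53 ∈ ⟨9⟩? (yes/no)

53 ∈ ⟨9⟩ iff 53^35 ≡ 1 (mod 71), since |⟨9⟩| = 35.
53^35 mod 71 = 70.
Since 70 ≠ 1, 53 does not lie in the subgroup.

no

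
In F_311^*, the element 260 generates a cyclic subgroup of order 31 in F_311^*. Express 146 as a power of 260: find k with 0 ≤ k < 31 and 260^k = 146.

3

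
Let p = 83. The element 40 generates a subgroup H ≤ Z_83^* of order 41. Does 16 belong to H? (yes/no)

yes

16 ∈ ⟨40⟩ iff 16^41 ≡ 1 (mod 83), since |⟨40⟩| = 41.
16^41 mod 83 = 1.
Since 1 = 1, 16 lies in the subgroup.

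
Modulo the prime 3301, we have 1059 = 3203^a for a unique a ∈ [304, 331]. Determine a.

325

Compute 3203^304 mod 3301 = 2981, then multiply by 3203 repeatedly:
  3203^304=2981  3203^305=1651  3203^306=3252  3203^307=1501  3203^308=1447
  3203^309=137  3203^310=3079  3203^311=1950  3203^312=358  3203^313=1227
  3203^314=1891  3203^315=2839  3203^316=2363  3203^317=2797  3203^318=3178
  3203^319=2151  3203^320=466  3203^321=546  3203^322=2609  3203^323=1796
  3203^324=2246  3203^325=1059
Found 1059 at exponent 325.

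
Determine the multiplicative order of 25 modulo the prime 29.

7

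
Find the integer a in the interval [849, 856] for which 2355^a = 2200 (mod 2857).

855

Compute 2355^849 mod 2857 = 120, then multiply by 2355 repeatedly:
  2355^849=120  2355^850=2614  2355^851=1992  2355^852=2823  2355^853=2783
  2355^854=7  2355^855=2200
Found 2200 at exponent 855.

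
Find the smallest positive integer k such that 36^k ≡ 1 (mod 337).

28

The order of 36 must divide p − 1 = 336 = 2^4 · 3 · 7.
Divisors: 1, 2, 3, 4, 6, 7, 8, 12, 14, 16, 21, 24, 28, 42, 48, 56, 84, 112, 168, 336.
Check each in increasing order: 36^1 ≡ 36;  36^2 ≡ 285;  36^3 ≡ 150;  36^4 ≡ 8;  36^6 ≡ 258;  36^7 ≡ 189;  36^8 ≡ 64;  36^12 ≡ 175;  36^14 ≡ 336;  36^16 ≡ 52;  36^21 ≡ 148;  36^24 ≡ 295;  36^28 ≡ 1.
Smallest exponent giving 1 is 28.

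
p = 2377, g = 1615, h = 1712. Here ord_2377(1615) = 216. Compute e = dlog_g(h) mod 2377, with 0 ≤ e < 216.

Baby-step giant-step with m = ceil(sqrt(216)) = 15.
Baby table (1615^j mod 2377 for j=0..14):
  0:1  1:1615  2:656  3:1675  4:99  5:626  6:765  7:1812
  8:293  9:172  10:2048  11:1113  12:483  13:389  14:707
Giant step factor: 1615^(-15) ≡ 2031 (mod 2377).
Scan 1712·2031^i mod 2377 for i = 0, 1, …:
  i=0: 1712   i=1: 1898   i=2: 1721   i=3: 1161
  i=4: 7   i=5: 2332   i=6: 1308   i=7: 1439
  i=8: 1276   i=9: 626
Match at i=9, j=5: e = 9·15 + 5 = 140.

140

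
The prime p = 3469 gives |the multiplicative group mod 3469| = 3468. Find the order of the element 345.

1156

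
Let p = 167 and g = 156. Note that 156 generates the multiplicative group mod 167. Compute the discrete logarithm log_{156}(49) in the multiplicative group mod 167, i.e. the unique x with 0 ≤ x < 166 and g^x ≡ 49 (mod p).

44

Baby-step giant-step with m = ceil(sqrt(166)) = 13.
Baby table (156^j mod 167 for j=0..12):
  0:1  1:156  2:121  3:5  4:112  5:104  6:25  7:59
  8:19  9:125  10:128  11:95  12:124
Giant step factor: 156^(-13) ≡ 161 (mod 167).
Scan 49·161^i mod 167 for i = 0, 1, …:
  i=0: 49   i=1: 40   i=2: 94   i=3: 104
Match at i=3, j=5: x = 3·13 + 5 = 44.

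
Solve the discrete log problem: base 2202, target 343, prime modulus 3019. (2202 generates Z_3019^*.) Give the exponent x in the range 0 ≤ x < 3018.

621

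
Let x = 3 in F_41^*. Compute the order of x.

The order of 3 must divide p − 1 = 40 = 2^3 · 5.
Divisors: 1, 2, 4, 5, 8, 10, 20, 40.
Check each in increasing order: 3^1 ≡ 3;  3^2 ≡ 9;  3^4 ≡ 40;  3^5 ≡ 38;  3^8 ≡ 1.
Smallest exponent giving 1 is 8.

8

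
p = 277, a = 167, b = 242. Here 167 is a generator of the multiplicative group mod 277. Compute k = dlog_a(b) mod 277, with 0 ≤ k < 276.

253

Baby-step giant-step with m = ceil(sqrt(276)) = 17.
Baby table (167^j mod 277 for j=0..16):
  0:1  1:167  2:189  3:262  4:265  5:212  6:225  7:180
  8:144  9:226  10:70  11:56  12:211  13:58  14:268  15:159
  16:238
Giant step factor: 167^(-17) ≡ 158 (mod 277).
Scan 242·158^i mod 277 for i = 0, 1, …:
  i=0: 242   i=1: 10   i=2: 195   i=3: 63
  i=4: 259   i=5: 203   i=6: 219   i=7: 254
  i=8: 244   i=9: 49     …   i=13: 136
  i=14: 159
Match at i=14, j=15: k = 14·17 + 15 = 253.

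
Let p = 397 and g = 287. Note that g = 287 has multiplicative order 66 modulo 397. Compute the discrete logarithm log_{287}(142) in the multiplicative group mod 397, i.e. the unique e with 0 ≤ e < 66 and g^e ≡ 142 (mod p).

49

Baby-step giant-step with m = ceil(sqrt(66)) = 9.
Baby table (287^j mod 397 for j=0..8):
  0:1  1:287  2:190  3:141  4:370  5:191  6:31  7:163
  8:332
Giant step factor: 287^(-9) ≡ 298 (mod 397).
Scan 142·298^i mod 397 for i = 0, 1, …:
  i=0: 142   i=1: 234   i=2: 257   i=3: 362
  i=4: 289   i=5: 370
Match at i=5, j=4: e = 5·9 + 4 = 49.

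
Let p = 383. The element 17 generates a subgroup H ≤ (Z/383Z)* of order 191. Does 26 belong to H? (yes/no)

no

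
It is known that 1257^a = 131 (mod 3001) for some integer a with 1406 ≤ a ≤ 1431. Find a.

1411

Compute 1257^1406 mod 3001 = 2461, then multiply by 1257 repeatedly:
  1257^1406=2461  1257^1407=2447  1257^1408=2855  1257^1409=2540  1257^1410=2717
  1257^1411=131
Found 131 at exponent 1411.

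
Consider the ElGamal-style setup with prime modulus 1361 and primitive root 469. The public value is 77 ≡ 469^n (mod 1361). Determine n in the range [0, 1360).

856

Baby-step giant-step with m = ceil(sqrt(1360)) = 37.
Baby table (469^j mod 1361 for j=0..36):
  0:1  1:469  2:840  3:631  4:602  5:611  6:749  7:143
  8:378  9:352  10:407  11:343  12:269  13:949  14:34  15:975
  16:1340  17:1039  18:53  19:359  20:968  21:779  22:603  23:1080
  24:228  25:774  26:980  27:963  28:1156  29:486  30:647  31:1301
  32:441  33:1318  34:248  35:627  36:87
Giant step factor: 469^(-37) ≡ 252 (mod 1361).
Scan 77·252^i mod 1361 for i = 0, 1, …:
  i=0: 77   i=1: 350   i=2: 1096   i=3: 1270
  i=4: 205   i=5: 1303   i=6: 355   i=7: 995
  i=8: 316   i=9: 694     …   i=22: 1196
  i=23: 611
Match at i=23, j=5: n = 23·37 + 5 = 856.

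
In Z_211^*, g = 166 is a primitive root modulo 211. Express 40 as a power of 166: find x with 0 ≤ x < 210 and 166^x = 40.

135

Baby-step giant-step with m = ceil(sqrt(210)) = 15.
Baby table (166^j mod 211 for j=0..14):
  0:1  1:166  2:126  3:27  4:51  5:26  6:96  7:111
  8:69  9:60  10:43  11:175  12:143  13:106  14:83
Giant step factor: 166^(-15) ≡ 67 (mod 211).
Scan 40·67^i mod 211 for i = 0, 1, …:
  i=0: 40   i=1: 148   i=2: 210   i=3: 144
  i=4: 153   i=5: 123   i=6: 12   i=7: 171
  i=8: 63   i=9: 1
Match at i=9, j=0: x = 9·15 + 0 = 135.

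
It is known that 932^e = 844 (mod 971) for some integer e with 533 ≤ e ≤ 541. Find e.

534

Compute 932^533 mod 971 = 551, then multiply by 932 repeatedly:
  932^533=551  932^534=844
Found 844 at exponent 534.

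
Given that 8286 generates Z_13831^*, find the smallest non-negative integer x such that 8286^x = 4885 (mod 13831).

6136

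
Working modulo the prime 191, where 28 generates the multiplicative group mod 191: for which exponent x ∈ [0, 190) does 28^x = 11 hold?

15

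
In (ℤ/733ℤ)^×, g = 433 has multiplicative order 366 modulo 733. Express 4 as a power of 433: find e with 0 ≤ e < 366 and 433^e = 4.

279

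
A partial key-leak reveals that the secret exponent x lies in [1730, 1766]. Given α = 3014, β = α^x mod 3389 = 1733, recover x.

1735

Compute 3014^1730 mod 3389 = 2233, then multiply by 3014 repeatedly:
  3014^1730=2233  3014^1731=3097  3014^1732=1052  3014^1733=2013  3014^1734=872
  3014^1735=1733
Found 1733 at exponent 1735.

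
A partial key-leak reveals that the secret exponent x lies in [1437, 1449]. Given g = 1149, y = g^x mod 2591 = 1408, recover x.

1442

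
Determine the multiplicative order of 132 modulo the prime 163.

27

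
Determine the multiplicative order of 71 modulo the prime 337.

336

The order of 71 must divide p − 1 = 336 = 2^4 · 3 · 7.
Divisors: 1, 2, 3, 4, 6, 7, 8, 12, 14, 16, 21, 24, 28, 42, 48, 56, 84, 112, 168, 336.
Check each in increasing order: 71^1 ≡ 71;  71^2 ≡ 323;  71^3 ≡ 17;  71^4 ≡ 196;  71^6 ≡ 289;  71^7 ≡ 299;  71^8 ≡ 335;  71^12 ≡ 282;  71^14 ≡ 96;  71^16 ≡ 4;  71^21 ≡ 59;  71^24 ≡ 329;  71^28 ≡ 117;  71^42 ≡ 111;  71^48 ≡ 64;  71^56 ≡ 209;  71^84 ≡ 189;  71^112 ≡ 208;  71^168 ≡ 336;  71^336 ≡ 1.
Smallest exponent giving 1 is 336.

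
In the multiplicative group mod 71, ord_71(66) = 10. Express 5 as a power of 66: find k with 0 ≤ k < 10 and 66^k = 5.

6

Successive powers of 66 modulo 71:
  66^0=1  66^1=66  66^2=25  66^3=17  66^4=57  66^5=70
  66^6=5
So 66^6 ≡ 5 (mod 71), giving k = 6.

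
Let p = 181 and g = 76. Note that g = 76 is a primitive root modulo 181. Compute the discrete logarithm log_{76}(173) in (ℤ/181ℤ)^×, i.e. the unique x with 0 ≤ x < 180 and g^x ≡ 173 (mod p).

Baby-step giant-step with m = ceil(sqrt(180)) = 14.
Baby table (76^j mod 181 for j=0..13):
  0:1  1:76  2:165  3:51  4:75  5:89  6:67  7:24
  8:14  9:159  10:138  11:171  12:145  13:160
Giant step factor: 76^(-14) ≡ 11 (mod 181).
Scan 173·11^i mod 181 for i = 0, 1, …:
  i=0: 173   i=1: 93   i=2: 118   i=3: 31
  i=4: 160
Match at i=4, j=13: x = 4·14 + 13 = 69.

69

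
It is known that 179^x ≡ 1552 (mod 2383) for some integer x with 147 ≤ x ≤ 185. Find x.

155

Compute 179^147 mod 2383 = 1153, then multiply by 179 repeatedly:
  179^147=1153  179^148=1449  179^149=2007  179^150=1803  179^151=1032
  179^152=1237  179^153=2187  179^154=661  179^155=1552
Found 1552 at exponent 155.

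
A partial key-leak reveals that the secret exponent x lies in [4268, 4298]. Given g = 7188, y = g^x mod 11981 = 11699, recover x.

4283

Compute 7188^4268 mod 11981 = 1010, then multiply by 7188 repeatedly:
  7188^4268=1010  7188^4269=11375  7188^4270=5156  7188^4271=4095  7188^4272=9524
  7188^4273=11059  7188^4274=10138  7188^4275=3502  7188^4276=295  7188^4277=11804
  7188^4278=9691  7188^4279=1374  7188^4280=3968  7188^4281=7204  7188^4282=470
  7188^4283=11699
Found 11699 at exponent 4283.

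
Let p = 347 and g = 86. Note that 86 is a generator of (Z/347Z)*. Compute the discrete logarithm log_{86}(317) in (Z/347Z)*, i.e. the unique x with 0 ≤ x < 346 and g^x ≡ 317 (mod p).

49

Baby-step giant-step with m = ceil(sqrt(346)) = 19.
Baby table (86^j mod 347 for j=0..18):
  0:1  1:86  2:109  3:5  4:83  5:198  6:25  7:68
  8:296  9:125  10:340  11:92  12:278  13:312  14:113  15:2
  16:172  17:218  18:10
Giant step factor: 86^(-19) ≡ 23 (mod 347).
Scan 317·23^i mod 347 for i = 0, 1, …:
  i=0: 317   i=1: 4   i=2: 92
Match at i=2, j=11: x = 2·19 + 11 = 49.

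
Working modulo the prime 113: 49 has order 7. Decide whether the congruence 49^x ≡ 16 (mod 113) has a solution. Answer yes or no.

16 ∈ ⟨49⟩ iff 16^7 ≡ 1 (mod 113), since |⟨49⟩| = 7.
16^7 mod 113 = 1.
Since 1 = 1, 16 lies in the subgroup.

yes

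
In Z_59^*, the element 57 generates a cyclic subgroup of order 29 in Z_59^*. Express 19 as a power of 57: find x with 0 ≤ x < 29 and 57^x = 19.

Successive powers of 57 modulo 59:
  57^0=1  57^1=57  57^2=4  57^3=51  57^4=16  57^5=27
  57^6=5  57^7=49  57^8=20  57^9=19
So 57^9 ≡ 19 (mod 59), giving x = 9.

9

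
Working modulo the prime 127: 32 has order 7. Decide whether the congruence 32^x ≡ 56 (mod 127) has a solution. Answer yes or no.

56 ∈ ⟨32⟩ iff 56^7 ≡ 1 (mod 127), since |⟨32⟩| = 7.
56^7 mod 127 = 75.
Since 75 ≠ 1, 56 does not lie in the subgroup.

no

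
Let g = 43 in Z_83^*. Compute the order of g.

The order of 43 must divide p − 1 = 82 = 2 · 41.
Divisors: 1, 2, 41, 82.
Check each in increasing order: 43^1 ≡ 43;  43^2 ≡ 23;  43^41 ≡ 82;  43^82 ≡ 1.
Smallest exponent giving 1 is 82.

82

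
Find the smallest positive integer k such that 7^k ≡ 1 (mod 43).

The order of 7 must divide p − 1 = 42 = 2 · 3 · 7.
Divisors: 1, 2, 3, 6, 7, 14, 21, 42.
Check each in increasing order: 7^1 ≡ 7;  7^2 ≡ 6;  7^3 ≡ 42;  7^6 ≡ 1.
Smallest exponent giving 1 is 6.

6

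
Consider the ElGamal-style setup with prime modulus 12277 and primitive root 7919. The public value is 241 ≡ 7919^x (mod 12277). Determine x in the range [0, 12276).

11493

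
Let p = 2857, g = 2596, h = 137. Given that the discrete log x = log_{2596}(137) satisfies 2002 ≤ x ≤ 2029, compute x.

Compute 2596^2002 mod 2857 = 2098, then multiply by 2596 repeatedly:
  2596^2002=2098  2596^2003=966  2596^2004=2147  2596^2005=2462  2596^2006=243
  2596^2007=2288  2596^2008=2802  2596^2009=70  2596^2010=1729  2596^2011=137
Found 137 at exponent 2011.

2011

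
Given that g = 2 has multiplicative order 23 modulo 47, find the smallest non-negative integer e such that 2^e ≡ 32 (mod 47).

5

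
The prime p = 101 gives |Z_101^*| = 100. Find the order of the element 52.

The order of 52 must divide p − 1 = 100 = 2^2 · 5^2.
Divisors: 1, 2, 4, 5, 10, 20, 25, 50, 100.
Check each in increasing order: 52^1 ≡ 52;  52^2 ≡ 78;  52^4 ≡ 24;  52^5 ≡ 36;  52^10 ≡ 84;  52^20 ≡ 87;  52^25 ≡ 1.
Smallest exponent giving 1 is 25.

25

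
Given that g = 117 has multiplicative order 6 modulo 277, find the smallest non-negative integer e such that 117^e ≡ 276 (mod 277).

Successive powers of 117 modulo 277:
  117^0=1  117^1=117  117^2=116  117^3=276
So 117^3 ≡ 276 (mod 277), giving e = 3.

3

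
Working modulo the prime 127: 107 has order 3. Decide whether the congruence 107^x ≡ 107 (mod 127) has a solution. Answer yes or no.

⟨107⟩ has order 3; its elements mod 127 are {1, 19, 107}.
107 is in this set.

yes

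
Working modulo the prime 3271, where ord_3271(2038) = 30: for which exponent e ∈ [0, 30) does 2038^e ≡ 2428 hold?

20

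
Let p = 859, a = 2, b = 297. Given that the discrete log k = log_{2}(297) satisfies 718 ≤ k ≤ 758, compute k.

Compute 2^718 mod 859 = 497, then multiply by 2 repeatedly:
  2^718=497  2^719=135  2^720=270  2^721=540  2^722=221
  2^723=442  2^724=25  2^725=50  2^726=100  2^727=200
  2^728=400  2^729=800  2^730=741  2^731=623  2^732=387
  2^733=774  2^734=689  2^735=519  2^736=179  2^737=358
  2^738=716  2^739=573  2^740=287  2^741=574  2^742=289
  2^743=578  2^744=297
Found 297 at exponent 744.

744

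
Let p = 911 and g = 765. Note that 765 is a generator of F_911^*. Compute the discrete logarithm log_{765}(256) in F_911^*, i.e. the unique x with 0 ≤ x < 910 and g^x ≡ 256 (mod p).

Baby-step giant-step with m = ceil(sqrt(910)) = 31.
Baby table (765^j mod 911 for j=0..30):
  0:1  1:765  2:363  3:751  4:585  5:224  6:92  7:233
  8:600  9:767  10:71  11:566  12:265  13:483  14:540  15:417
  16:155  17:145  18:694  19:708  20:486  21:102  22:595  23:586
  24:78  25:455  26:73  27:274  28:80  29:163  30:799
Giant step factor: 765^(-31) ≡ 99 (mod 911).
Scan 256·99^i mod 911 for i = 0, 1, …:
  i=0: 256   i=1: 747   i=2: 162   i=3: 551
  i=4: 800   i=5: 854   i=6: 734   i=7: 697
  i=8: 678   i=9: 619     …   i=21: 875
  i=22: 80
Match at i=22, j=28: x = 22·31 + 28 = 710.

710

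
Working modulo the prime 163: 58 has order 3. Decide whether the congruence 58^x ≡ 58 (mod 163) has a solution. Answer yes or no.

yes

58 ∈ ⟨58⟩ iff 58^3 ≡ 1 (mod 163), since |⟨58⟩| = 3.
58^3 mod 163 = 1.
Since 1 = 1, 58 lies in the subgroup.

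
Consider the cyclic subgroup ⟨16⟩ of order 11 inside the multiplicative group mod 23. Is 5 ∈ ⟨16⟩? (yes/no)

no

5 ∈ ⟨16⟩ iff 5^11 ≡ 1 (mod 23), since |⟨16⟩| = 11.
5^11 mod 23 = 22.
Since 22 ≠ 1, 5 does not lie in the subgroup.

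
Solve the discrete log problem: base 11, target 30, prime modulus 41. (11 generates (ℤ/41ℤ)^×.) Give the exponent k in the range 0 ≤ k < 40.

21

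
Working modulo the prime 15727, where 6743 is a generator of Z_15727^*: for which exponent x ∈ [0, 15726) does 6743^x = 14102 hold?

6160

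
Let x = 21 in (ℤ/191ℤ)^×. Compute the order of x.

The order of 21 must divide p − 1 = 190 = 2 · 5 · 19.
Divisors: 1, 2, 5, 10, 19, 38, 95, 190.
Check each in increasing order: 21^1 ≡ 21;  21^2 ≡ 59;  21^5 ≡ 139;  21^10 ≡ 30;  21^19 ≡ 152;  21^38 ≡ 184;  21^95 ≡ 190;  21^190 ≡ 1.
Smallest exponent giving 1 is 190.

190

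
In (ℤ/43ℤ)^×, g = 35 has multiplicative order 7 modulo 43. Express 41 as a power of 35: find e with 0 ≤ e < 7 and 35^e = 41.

Successive powers of 35 modulo 43:
  35^0=1  35^1=35  35^2=21  35^3=4  35^4=11  35^5=41
So 35^5 ≡ 41 (mod 43), giving e = 5.

5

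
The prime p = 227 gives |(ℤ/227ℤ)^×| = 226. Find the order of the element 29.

113

The order of 29 must divide p − 1 = 226 = 2 · 113.
Divisors: 1, 2, 113, 226.
Check each in increasing order: 29^1 ≡ 29;  29^2 ≡ 160;  29^113 ≡ 1.
Smallest exponent giving 1 is 113.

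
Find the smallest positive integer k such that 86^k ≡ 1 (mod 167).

166

The order of 86 must divide p − 1 = 166 = 2 · 83.
Divisors: 1, 2, 83, 166.
Check each in increasing order: 86^1 ≡ 86;  86^2 ≡ 48;  86^83 ≡ 166;  86^166 ≡ 1.
Smallest exponent giving 1 is 166.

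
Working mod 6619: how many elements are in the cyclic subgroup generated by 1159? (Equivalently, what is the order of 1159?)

3309

The order of 1159 must divide p − 1 = 6618 = 2 · 3 · 1103.
Divisors: 1, 2, 3, 6, 1103, 2206, 3309, 6618.
Check each in increasing order: 1159^1 ≡ 1159;  1159^2 ≡ 6243;  1159^3 ≡ 1070;  1159^6 ≡ 6432;  1159^1103 ≡ 6049;  1159^2206 ≡ 569;  1159^3309 ≡ 1.
Smallest exponent giving 1 is 3309.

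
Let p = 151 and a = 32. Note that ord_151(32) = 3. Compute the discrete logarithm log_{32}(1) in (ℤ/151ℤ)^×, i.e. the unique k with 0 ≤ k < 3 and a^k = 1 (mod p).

Successive powers of 32 modulo 151:
  32^0=1
So 32^0 ≡ 1 (mod 151), giving k = 0.

0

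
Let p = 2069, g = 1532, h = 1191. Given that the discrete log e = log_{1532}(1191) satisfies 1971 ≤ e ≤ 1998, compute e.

Compute 1532^1971 mod 2069 = 1148, then multiply by 1532 repeatedly:
  1532^1971=1148  1532^1972=86  1532^1973=1405  1532^1974=700  1532^1975=658
  1532^1976=453  1532^1977=881  1532^1978=704  1532^1979=579  1532^1980=1496
  1532^1981=1489  1532^1982=1110  1532^1983=1871  1532^1984=807  1532^1985=1131
  1532^1986=939  1532^1987=593  1532^1988=185  1532^1989=2036  1532^1990=1169
  1532^1991=1223  1532^1992=1191
Found 1191 at exponent 1992.

1992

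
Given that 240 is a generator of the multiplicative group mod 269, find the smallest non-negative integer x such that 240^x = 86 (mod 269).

111

Baby-step giant-step with m = ceil(sqrt(268)) = 17.
Baby table (240^j mod 269 for j=0..16):
  0:1  1:240  2:34  3:90  4:80  5:101  6:30  7:206
  8:213  9:10  10:248  11:71  12:93  13:262  14:203  15:31
  16:177
Giant step factor: 240^(-17) ≡ 110 (mod 269).
Scan 86·110^i mod 269 for i = 0, 1, …:
  i=0: 86   i=1: 45   i=2: 108   i=3: 44
  i=4: 267   i=5: 49   i=6: 10
Match at i=6, j=9: x = 6·17 + 9 = 111.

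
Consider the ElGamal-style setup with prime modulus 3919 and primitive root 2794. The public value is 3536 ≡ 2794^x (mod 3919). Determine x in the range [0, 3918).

Baby-step giant-step with m = ceil(sqrt(3918)) = 63.
Baby table (2794^j mod 3919 for j=0..62):
  0:1  1:2794  2:3707  3:3360  4:1835  5:938  6:2880  7:1013
  8:804  9:789  10:1988  11:1249  12:1796  13:1704  14:3310  15:3219
  16:3700  17:3397  18:3319  19:932  20:1792  21:2285  22:239  23:1536
  24:279  25:3564  26:3556  27:799  28:2495  29:3048  30:125  31:459
  32:933  33:667  34:2073  35:3599  36:3371  37:1217  38:2525  39:650
  40:1603  41:3284  42:1117  43:1374  44:2255  45:2637  46:58  47:1373
  48:3380  49:2849  50:617  51:3457  52:2442  53:3888  54:3523  55:2653
  56:1653  57:1900  58:2274  59:857  60:3868  61:2509  62:2974
Giant step factor: 2794^(-63) ≡ 397 (mod 3919).
Scan 3536·397^i mod 3919 for i = 0, 1, …:
  i=0: 3536   i=1: 790   i=2: 110   i=3: 561
  i=4: 3253   i=5: 2090   i=6: 2821   i=7: 3022
  i=8: 520   i=9: 2652   i=10: 2552   i=11: 2042
  i=12: 3360
Match at i=12, j=3: x = 12·63 + 3 = 759.

759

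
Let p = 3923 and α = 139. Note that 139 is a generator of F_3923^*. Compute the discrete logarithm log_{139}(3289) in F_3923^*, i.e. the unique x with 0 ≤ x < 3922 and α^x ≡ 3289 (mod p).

Baby-step giant-step with m = ceil(sqrt(3922)) = 63.
Baby table (139^j mod 3923 for j=0..62):
  0:1  1:139  2:3629  3:2287  4:130  5:2378  6:1010  7:3085
  8:1208  9:3146  10:1841  11:904  12:120  13:988  14:27  15:3753
  16:3831  17:2904  18:3510  19:1438  20:3732  21:912  22:1232  23:2559
  24:2631  25:870  26:3240  27:3138  28:729  29:3256  30:1439  31:3871
  32:618  33:3519  34:2689  35:1086  36:1880  37:2402  38:423  39:3875
  40:1174  41:2343  42:68  43:1606  44:3546  45:2519  46:994  47:861
  48:1989  49:1861  50:3684  51:2086  52:3575  53:2627  54:314  55:493
  56:1836  57:209  58:1590  59:1322  60:3300  61:3632  62:2704
Giant step factor: 139^(-63) ≡ 1059 (mod 3923).
Scan 3289·1059^i mod 3923 for i = 0, 1, …:
  i=0: 3289   i=1: 3350   i=2: 1258   i=3: 2325
  i=4: 2454   i=5: 1760   i=6: 415   i=7: 109
  i=8: 1664   i=9: 749     …   i=21: 3700
  i=22: 3146
Match at i=22, j=9: x = 22·63 + 9 = 1395.

1395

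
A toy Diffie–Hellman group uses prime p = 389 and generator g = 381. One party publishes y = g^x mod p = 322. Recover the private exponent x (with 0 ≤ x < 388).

114

Baby-step giant-step with m = ceil(sqrt(388)) = 20.
Baby table (381^j mod 389 for j=0..19):
  0:1  1:381  2:64  3:266  4:206  5:297  6:347  7:336
  8:35  9:109  10:295  11:363  12:208  13:281  14:86  15:90
  16:58  17:314  18:211  19:257
Giant step factor: 381^(-20) ≡ 7 (mod 389).
Scan 322·7^i mod 389 for i = 0, 1, …:
  i=0: 322   i=1: 309   i=2: 218   i=3: 359
  i=4: 179   i=5: 86
Match at i=5, j=14: x = 5·20 + 14 = 114.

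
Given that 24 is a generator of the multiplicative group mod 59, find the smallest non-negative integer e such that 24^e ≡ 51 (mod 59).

40

Baby-step giant-step with m = ceil(sqrt(58)) = 8.
Baby table (24^j mod 59 for j=0..7):
  0:1  1:24  2:45  3:18  4:19  5:43  6:29  7:47
Giant step factor: 24^(-8) ≡ 17 (mod 59).
Scan 51·17^i mod 59 for i = 0, 1, …:
  i=0: 51   i=1: 41   i=2: 48   i=3: 49
  i=4: 7   i=5: 1
Match at i=5, j=0: e = 5·8 + 0 = 40.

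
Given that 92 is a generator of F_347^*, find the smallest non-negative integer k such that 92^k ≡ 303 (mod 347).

Baby-step giant-step with m = ceil(sqrt(346)) = 19.
Baby table (92^j mod 347 for j=0..18):
  0:1  1:92  2:136  3:20  4:105  5:291  6:53  7:18
  8:268  9:19  10:13  11:155  12:33  13:260  14:324  15:313
  16:342  17:234  18:14
Giant step factor: 92^(-19) ≡ 288 (mod 347).
Scan 303·288^i mod 347 for i = 0, 1, …:
  i=0: 303   i=1: 167   i=2: 210   i=3: 102
  i=4: 228   i=5: 81   i=6: 79   i=7: 197
  i=8: 175   i=9: 85     …   i=14: 88
  i=15: 13
Match at i=15, j=10: k = 15·19 + 10 = 295.

295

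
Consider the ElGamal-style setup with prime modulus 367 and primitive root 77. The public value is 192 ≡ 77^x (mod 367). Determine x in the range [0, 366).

Baby-step giant-step with m = ceil(sqrt(366)) = 20.
Baby table (77^j mod 367 for j=0..19):
  0:1  1:77  2:57  3:352  4:313  5:246  6:225  7:76
  8:347  9:295  10:328  11:300  12:346  13:218  14:271  15:315
  16:33  17:339  18:46  19:239
Giant step factor: 77^(-20) ≡ 277 (mod 367).
Scan 192·277^i mod 367 for i = 0, 1, …:
  i=0: 192   i=1: 336   i=2: 221   i=3: 295
Match at i=3, j=9: x = 3·20 + 9 = 69.

69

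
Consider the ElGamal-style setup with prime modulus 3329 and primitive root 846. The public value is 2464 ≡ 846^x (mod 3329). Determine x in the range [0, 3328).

Baby-step giant-step with m = ceil(sqrt(3328)) = 58.
Baby table (846^j mod 3329 for j=0..57):
  0:1  1:846  2:3310  3:571  4:361  5:2467  6:3128  7:3062
  8:490  9:1744  10:677  11:154  12:453  13:403  14:1380  15:2330
  16:412  17:2336  18:2159  19:2222  20:2256  21:1059  22:413  23:3182
  24:2140  25:2793  26:2617  27:197  28:212  29:2915  30:2630  31:1208
  32:3294  33:351  34:665  35:3318  36:681  37:209  38:377  39:2687
  40:2824  41:2211  42:2937  43:1268  44:790  45:2540  46:1635  47:1675
  48:2225  49:1465  50:1002  51:2126  52:936  53:2883  54:2190  55:1816
  56:1667  57:2115
Giant step factor: 846^(-58) ≡ 1682 (mod 3329).
Scan 2464·1682^i mod 3329 for i = 0, 1, …:
  i=0: 2464   i=1: 3172   i=2: 2246   i=3: 2686
  i=4: 399   i=5: 1989   i=6: 3182
Match at i=6, j=23: x = 6·58 + 23 = 371.

371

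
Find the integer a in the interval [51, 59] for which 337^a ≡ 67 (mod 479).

Compute 337^51 mod 479 = 470, then multiply by 337 repeatedly:
  337^51=470  337^52=320  337^53=65  337^54=350  337^55=116
  337^56=293  337^57=67
Found 67 at exponent 57.

57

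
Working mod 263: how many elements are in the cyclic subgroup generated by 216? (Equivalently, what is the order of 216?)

The order of 216 must divide p − 1 = 262 = 2 · 131.
Divisors: 1, 2, 131, 262.
Check each in increasing order: 216^1 ≡ 216;  216^2 ≡ 105;  216^131 ≡ 1.
Smallest exponent giving 1 is 131.

131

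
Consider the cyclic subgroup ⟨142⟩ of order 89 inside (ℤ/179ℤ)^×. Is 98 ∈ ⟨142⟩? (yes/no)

98 ∈ ⟨142⟩ iff 98^89 ≡ 1 (mod 179), since |⟨142⟩| = 89.
98^89 mod 179 = 178.
Since 178 ≠ 1, 98 does not lie in the subgroup.

no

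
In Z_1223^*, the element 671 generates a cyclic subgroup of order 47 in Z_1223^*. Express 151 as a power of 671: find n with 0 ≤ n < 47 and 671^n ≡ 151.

6

Successive powers of 671 modulo 1223:
  671^0=1  671^1=671  671^2=177  671^3=136  671^4=754  671^5=835
  671^6=151
So 671^6 ≡ 151 (mod 1223), giving n = 6.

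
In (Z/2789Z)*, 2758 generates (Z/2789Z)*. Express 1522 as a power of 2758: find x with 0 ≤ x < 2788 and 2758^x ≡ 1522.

Baby-step giant-step with m = ceil(sqrt(2788)) = 53.
Baby table (2758^j mod 2789 for j=0..52):
  0:1  1:2758  2:961  3:888  4:362  5:2723  6:2046  7:721
  8:2750  9:1209  10:1567  11:1625  12:2616  13:2574  14:1087  15:2560
  16:1521  17:262  18:245  19:772  20:1169  21:18  22:2231  23:564
  24:2039  25:938  26:1601  27:571  28:1822  29:2087  30:2239  31:316
  32:1360  33:2464  34:1708  35:43  36:1456  37:2277  38:1927  39:1621
  40:2740  41:1519  42:324  43:1112  44:1785  45:445  46:150  47:928
  48:1911  49:2117  50:1309  51:1256  52:110
Giant step factor: 2758^(-53) ≡ 1774 (mod 2789).
Scan 1522·1774^i mod 2789 for i = 0, 1, …:
  i=0: 1522   i=1: 276   i=2: 1549   i=3: 761
  i=4: 138   i=5: 2169   i=6: 1775   i=7: 69
  i=8: 2479   i=9: 2282     …   i=35: 1383
  i=36: 1911
Match at i=36, j=48: x = 36·53 + 48 = 1956.

1956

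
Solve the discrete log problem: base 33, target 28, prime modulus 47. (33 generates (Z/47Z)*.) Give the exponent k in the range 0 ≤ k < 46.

40

Baby-step giant-step with m = ceil(sqrt(46)) = 7.
Baby table (33^j mod 47 for j=0..6):
  0:1  1:33  2:8  3:29  4:17  5:44  6:42
Giant step factor: 33^(-7) ≡ 45 (mod 47).
Scan 28·45^i mod 47 for i = 0, 1, …:
  i=0: 28   i=1: 38   i=2: 18   i=3: 11
  i=4: 25   i=5: 44
Match at i=5, j=5: k = 5·7 + 5 = 40.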